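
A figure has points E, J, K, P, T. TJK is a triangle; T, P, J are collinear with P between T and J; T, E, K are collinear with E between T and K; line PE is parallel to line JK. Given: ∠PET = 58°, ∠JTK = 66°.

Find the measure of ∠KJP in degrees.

1. ∠JKT = 58°  [PE∥JK, corresponding at E]
2. ∠KJT = 56°  [△TJK]
3. ∠KJP = 56°  [P on ray JT]

∠KJP = 56°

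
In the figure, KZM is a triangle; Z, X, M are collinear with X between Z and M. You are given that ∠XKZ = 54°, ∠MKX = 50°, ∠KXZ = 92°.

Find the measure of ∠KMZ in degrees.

1. ∠KXM = 88°  [linear pair at X on ZM]
2. ∠KMX = 42°  [△KXM]
3. ∠KMZ = 42°  [X on ray MZ]

∠KMZ = 42°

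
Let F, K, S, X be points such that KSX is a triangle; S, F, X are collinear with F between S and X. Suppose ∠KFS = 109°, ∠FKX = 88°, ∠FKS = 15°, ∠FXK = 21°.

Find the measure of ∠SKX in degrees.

∠SKX = 103°

1. ∠FSK = 56°  [△KSF]
2. ∠KXS = 21°  [F on ray XS]
3. ∠KSX = 56°  [F on ray SX]
4. ∠SKX = 103°  [△KSX]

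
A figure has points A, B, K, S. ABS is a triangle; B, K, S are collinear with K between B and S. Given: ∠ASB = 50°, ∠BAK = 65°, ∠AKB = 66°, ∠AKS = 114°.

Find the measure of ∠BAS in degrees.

∠BAS = 81°

1. ∠ABK = 49°  [△ABK]
2. ∠ABS = 49°  [K on ray BS]
3. ∠BAS = 81°  [△ABS]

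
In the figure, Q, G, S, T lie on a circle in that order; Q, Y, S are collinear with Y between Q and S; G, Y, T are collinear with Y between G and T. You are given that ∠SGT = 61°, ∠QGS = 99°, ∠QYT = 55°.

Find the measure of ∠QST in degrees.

1. ∠SQT = 61°  [same arc ST]
2. ∠QTS = 81°  [cyclic QGST, opposite ∠G+∠T]
3. ∠QST = 38°  [△QST]

∠QST = 38°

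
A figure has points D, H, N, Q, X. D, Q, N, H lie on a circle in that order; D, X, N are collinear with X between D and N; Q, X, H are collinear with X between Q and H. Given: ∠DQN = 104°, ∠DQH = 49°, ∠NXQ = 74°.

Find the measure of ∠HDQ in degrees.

∠HDQ = 80°

1. ∠DHN = 76°  [cyclic DQNH, opposite ∠Q+∠H]
2. ∠DNH = 49°  [same arc DH]
3. ∠DXH = 74°  [vertical angles at X]
4. ∠HDN = 55°  [△DNH]
5. ∠DHQ = 51°  [△DXH]
6. ∠HDQ = 80°  [△DQH]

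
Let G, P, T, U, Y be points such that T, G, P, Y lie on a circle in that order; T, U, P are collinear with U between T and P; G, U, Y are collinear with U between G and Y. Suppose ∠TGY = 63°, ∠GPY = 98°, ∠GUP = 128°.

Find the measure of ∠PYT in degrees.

1. ∠TPY = 63°  [same arc TY]
2. ∠GTY = 82°  [cyclic TGPY, opposite ∠T+∠P]
3. ∠TUY = 128°  [vertical angles at U]
4. ∠GYT = 35°  [△TGY]
5. ∠PTY = 17°  [△TUY]
6. ∠PYT = 100°  [△TPY]

∠PYT = 100°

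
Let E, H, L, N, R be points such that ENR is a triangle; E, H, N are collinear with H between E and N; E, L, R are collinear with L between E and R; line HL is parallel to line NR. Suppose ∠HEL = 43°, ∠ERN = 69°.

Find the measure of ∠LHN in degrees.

∠LHN = 112°

1. ∠NER = 43°  [H on EN, L on ER]
2. ∠ENR = 68°  [△ENR]
3. ∠EHL = 68°  [HL∥NR, corresponding at H]
4. ∠LHN = 112°  [linear pair at H on EN]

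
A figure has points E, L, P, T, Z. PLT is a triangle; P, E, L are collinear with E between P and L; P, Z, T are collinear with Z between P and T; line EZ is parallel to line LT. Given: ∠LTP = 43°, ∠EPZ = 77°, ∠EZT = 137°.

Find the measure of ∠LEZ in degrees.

1. ∠EZP = 43°  [EZ∥LT, corresponding at Z]
2. ∠PEZ = 60°  [△PEZ]
3. ∠LEZ = 120°  [linear pair at E on PL]

∠LEZ = 120°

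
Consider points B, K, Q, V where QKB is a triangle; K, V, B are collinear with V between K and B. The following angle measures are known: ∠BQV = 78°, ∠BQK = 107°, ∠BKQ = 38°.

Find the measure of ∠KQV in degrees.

1. ∠KBQ = 35°  [△QKB]
2. ∠QKV = 38°  [V on ray KB]
3. ∠QBV = 35°  [V on ray BK]
4. ∠BVQ = 67°  [△QVB]
5. ∠KVQ = 113°  [linear pair at V on KB]
6. ∠KQV = 29°  [△QKV]

∠KQV = 29°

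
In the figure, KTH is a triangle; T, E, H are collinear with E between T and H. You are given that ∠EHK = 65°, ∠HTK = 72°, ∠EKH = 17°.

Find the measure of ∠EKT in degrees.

1. ∠HEK = 98°  [△KEH]
2. ∠ETK = 72°  [E on ray TH]
3. ∠KET = 82°  [linear pair at E on TH]
4. ∠EKT = 26°  [△KTE]

∠EKT = 26°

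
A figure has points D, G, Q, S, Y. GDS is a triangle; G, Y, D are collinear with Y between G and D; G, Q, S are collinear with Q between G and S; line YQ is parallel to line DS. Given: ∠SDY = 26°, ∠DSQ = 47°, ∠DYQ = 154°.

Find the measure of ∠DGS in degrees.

∠DGS = 107°

1. ∠GDS = 26°  [Y on ray DG]
2. ∠DSG = 47°  [Q on ray SG]
3. ∠DGS = 107°  [△GDS]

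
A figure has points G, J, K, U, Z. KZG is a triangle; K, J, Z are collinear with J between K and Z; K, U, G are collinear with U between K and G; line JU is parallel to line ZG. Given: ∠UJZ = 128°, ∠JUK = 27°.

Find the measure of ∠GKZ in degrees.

1. ∠KJU = 52°  [linear pair at J on KZ]
2. ∠JKU = 101°  [△KJU]
3. ∠GKZ = 101°  [J on KZ, U on KG]

∠GKZ = 101°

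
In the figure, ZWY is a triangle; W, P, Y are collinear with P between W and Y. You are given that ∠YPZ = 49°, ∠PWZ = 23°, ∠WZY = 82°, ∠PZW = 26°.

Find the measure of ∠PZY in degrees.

1. ∠YWZ = 23°  [P on ray WY]
2. ∠WYZ = 75°  [△ZWY]
3. ∠PYZ = 75°  [P on ray YW]
4. ∠PZY = 56°  [△ZPY]

∠PZY = 56°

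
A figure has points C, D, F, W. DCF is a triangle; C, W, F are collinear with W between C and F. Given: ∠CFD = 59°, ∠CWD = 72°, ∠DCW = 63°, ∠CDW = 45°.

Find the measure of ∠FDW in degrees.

∠FDW = 13°

1. ∠DFW = 59°  [W on ray FC]
2. ∠DWF = 108°  [linear pair at W on CF]
3. ∠FDW = 13°  [△DWF]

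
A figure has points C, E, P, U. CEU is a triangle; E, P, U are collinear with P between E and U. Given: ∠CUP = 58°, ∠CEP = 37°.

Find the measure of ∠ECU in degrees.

1. ∠CUE = 58°  [P on ray UE]
2. ∠CEU = 37°  [P on ray EU]
3. ∠ECU = 85°  [△CEU]

∠ECU = 85°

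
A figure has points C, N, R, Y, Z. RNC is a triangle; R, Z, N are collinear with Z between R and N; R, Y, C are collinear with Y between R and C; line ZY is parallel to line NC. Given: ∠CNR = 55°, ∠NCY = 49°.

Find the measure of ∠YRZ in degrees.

∠YRZ = 76°

1. ∠NCR = 49°  [Y on ray CR]
2. ∠CRN = 76°  [△RNC]
3. ∠YRZ = 76°  [Z on RN, Y on RC]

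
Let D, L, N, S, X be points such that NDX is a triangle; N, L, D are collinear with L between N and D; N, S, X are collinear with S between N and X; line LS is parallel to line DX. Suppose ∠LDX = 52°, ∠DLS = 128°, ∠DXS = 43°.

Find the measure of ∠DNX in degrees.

1. ∠NDX = 52°  [L on ray DN]
2. ∠DXN = 43°  [S on ray XN]
3. ∠DNX = 85°  [△NDX]

∠DNX = 85°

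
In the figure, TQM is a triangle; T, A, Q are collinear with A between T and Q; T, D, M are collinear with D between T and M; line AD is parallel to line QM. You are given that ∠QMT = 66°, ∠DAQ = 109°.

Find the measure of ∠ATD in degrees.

1. ∠ADT = 66°  [AD∥QM, corresponding at D]
2. ∠DAT = 71°  [linear pair at A on TQ]
3. ∠ATD = 43°  [△TAD]

∠ATD = 43°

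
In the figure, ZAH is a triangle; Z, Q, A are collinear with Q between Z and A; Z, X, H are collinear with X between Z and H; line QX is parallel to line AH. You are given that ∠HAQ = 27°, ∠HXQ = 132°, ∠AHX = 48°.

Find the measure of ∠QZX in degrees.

1. ∠HAZ = 27°  [Q on ray AZ]
2. ∠QXZ = 48°  [linear pair at X on ZH]
3. ∠XQZ = 27°  [QX∥AH, corresponding at Q]
4. ∠QZX = 105°  [△ZQX]

∠QZX = 105°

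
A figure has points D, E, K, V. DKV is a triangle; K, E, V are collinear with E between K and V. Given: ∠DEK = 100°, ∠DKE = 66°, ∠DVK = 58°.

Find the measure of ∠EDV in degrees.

1. ∠DEV = 80°  [linear pair at E on KV]
2. ∠DVE = 58°  [E on ray VK]
3. ∠EDV = 42°  [△DEV]

∠EDV = 42°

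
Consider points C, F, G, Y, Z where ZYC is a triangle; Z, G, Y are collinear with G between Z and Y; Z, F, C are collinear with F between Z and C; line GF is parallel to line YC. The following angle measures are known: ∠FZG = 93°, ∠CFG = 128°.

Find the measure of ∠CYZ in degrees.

∠CYZ = 35°

1. ∠GFZ = 52°  [linear pair at F on ZC]
2. ∠FGZ = 35°  [△ZGF]
3. ∠CYZ = 35°  [GF∥YC, corresponding at G]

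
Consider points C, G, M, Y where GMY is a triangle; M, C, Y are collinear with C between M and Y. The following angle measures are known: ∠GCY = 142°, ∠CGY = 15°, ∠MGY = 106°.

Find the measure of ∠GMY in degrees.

1. ∠CYG = 23°  [△GCY]
2. ∠GYM = 23°  [C on ray YM]
3. ∠GMY = 51°  [△GMY]

∠GMY = 51°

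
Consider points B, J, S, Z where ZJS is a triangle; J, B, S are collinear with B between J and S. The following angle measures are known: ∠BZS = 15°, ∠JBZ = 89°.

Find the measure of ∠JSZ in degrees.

1. ∠SBZ = 91°  [linear pair at B on JS]
2. ∠BSZ = 74°  [△ZBS]
3. ∠JSZ = 74°  [B on ray SJ]

∠JSZ = 74°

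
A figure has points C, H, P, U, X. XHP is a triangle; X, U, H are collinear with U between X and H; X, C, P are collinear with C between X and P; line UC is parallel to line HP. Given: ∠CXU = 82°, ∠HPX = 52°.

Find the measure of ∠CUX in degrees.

1. ∠HXP = 82°  [U on XH, C on XP]
2. ∠PHX = 46°  [△XHP]
3. ∠CUX = 46°  [UC∥HP, corresponding at U]

∠CUX = 46°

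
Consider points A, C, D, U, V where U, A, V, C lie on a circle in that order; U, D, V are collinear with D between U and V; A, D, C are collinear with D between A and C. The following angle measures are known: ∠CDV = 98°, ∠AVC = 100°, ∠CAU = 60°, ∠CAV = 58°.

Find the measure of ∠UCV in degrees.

∠UCV = 62°

1. ∠CVU = 60°  [same arc UC]
2. ∠CUV = 58°  [same arc VC]
3. ∠UCV = 62°  [△UVC]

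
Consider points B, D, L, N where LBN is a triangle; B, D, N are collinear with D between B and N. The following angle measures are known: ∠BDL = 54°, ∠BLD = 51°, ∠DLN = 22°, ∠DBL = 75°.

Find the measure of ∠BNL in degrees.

∠BNL = 32°

1. ∠LDN = 126°  [linear pair at D on BN]
2. ∠DNL = 32°  [△LDN]
3. ∠BNL = 32°  [D on ray NB]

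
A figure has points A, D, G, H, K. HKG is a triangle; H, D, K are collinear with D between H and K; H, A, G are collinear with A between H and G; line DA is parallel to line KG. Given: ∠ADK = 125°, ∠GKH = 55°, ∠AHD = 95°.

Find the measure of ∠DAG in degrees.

∠DAG = 150°

1. ∠ADH = 55°  [linear pair at D on HK]
2. ∠DAH = 30°  [△HDA]
3. ∠DAG = 150°  [linear pair at A on HG]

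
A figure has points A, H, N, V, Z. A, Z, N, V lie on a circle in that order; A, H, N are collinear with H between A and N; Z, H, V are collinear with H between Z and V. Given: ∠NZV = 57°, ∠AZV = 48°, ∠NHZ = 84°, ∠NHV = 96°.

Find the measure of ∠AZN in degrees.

1. ∠NAV = 57°  [same arc NV]
2. ∠ANV = 48°  [same arc AV]
3. ∠AVN = 75°  [△ANV]
4. ∠AZN = 105°  [cyclic AZNV, opposite ∠Z+∠V]

∠AZN = 105°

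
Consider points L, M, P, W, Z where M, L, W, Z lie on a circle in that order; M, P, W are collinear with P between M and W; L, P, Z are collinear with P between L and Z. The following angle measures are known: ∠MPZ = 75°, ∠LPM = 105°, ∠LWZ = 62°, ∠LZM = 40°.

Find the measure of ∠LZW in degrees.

∠LZW = 53°

1. ∠LPW = 75°  [vertical angles at P]
2. ∠LWM = 40°  [same arc ML]
3. ∠WLZ = 65°  [△LPW]
4. ∠LZW = 53°  [△LWZ]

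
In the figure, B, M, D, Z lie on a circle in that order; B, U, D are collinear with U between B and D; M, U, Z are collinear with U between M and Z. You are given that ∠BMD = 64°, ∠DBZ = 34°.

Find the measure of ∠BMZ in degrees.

1. ∠BZD = 116°  [cyclic BMDZ, opposite ∠M+∠Z]
2. ∠BDZ = 30°  [△BDZ]
3. ∠BMZ = 30°  [same arc BZ]

∠BMZ = 30°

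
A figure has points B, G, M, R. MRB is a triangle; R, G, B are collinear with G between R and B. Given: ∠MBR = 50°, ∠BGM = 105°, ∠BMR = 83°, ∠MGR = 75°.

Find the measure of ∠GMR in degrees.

∠GMR = 58°

1. ∠BRM = 47°  [△MRB]
2. ∠GRM = 47°  [G on ray RB]
3. ∠GMR = 58°  [△MRG]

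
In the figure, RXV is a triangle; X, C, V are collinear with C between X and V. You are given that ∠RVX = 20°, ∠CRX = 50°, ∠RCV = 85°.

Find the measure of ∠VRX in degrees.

1. ∠RCX = 95°  [linear pair at C on XV]
2. ∠CXR = 35°  [△RXC]
3. ∠RXV = 35°  [C on ray XV]
4. ∠VRX = 125°  [△RXV]

∠VRX = 125°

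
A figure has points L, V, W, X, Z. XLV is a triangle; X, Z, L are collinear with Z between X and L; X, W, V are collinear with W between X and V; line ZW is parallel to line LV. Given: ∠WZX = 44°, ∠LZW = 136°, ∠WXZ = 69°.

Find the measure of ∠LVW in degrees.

∠LVW = 67°

1. ∠XWZ = 67°  [△XZW]
2. ∠VWZ = 113°  [linear pair at W on XV]
3. ∠LVW = 67°  [ZW∥LV, co-interior at V–W]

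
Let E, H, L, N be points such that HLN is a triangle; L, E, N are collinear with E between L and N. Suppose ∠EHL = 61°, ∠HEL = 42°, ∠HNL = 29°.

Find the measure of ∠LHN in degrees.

1. ∠ELH = 77°  [△HLE]
2. ∠HLN = 77°  [E on ray LN]
3. ∠LHN = 74°  [△HLN]

∠LHN = 74°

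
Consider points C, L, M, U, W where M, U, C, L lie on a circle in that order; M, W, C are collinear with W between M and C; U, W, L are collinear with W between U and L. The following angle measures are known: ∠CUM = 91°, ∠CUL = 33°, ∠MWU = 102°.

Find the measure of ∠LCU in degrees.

∠LCU = 127°

1. ∠CLM = 89°  [cyclic MUCL, opposite ∠U+∠L]
2. ∠CML = 33°  [same arc CL]
3. ∠CWL = 102°  [vertical angles at W]
4. ∠LCM = 58°  [△MCL]
5. ∠CLU = 20°  [△CWL]
6. ∠LCU = 127°  [△UCL]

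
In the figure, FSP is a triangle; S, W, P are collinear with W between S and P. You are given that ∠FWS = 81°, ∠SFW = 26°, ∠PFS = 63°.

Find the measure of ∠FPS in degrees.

1. ∠FSW = 73°  [△FSW]
2. ∠FSP = 73°  [W on ray SP]
3. ∠FPS = 44°  [△FSP]

∠FPS = 44°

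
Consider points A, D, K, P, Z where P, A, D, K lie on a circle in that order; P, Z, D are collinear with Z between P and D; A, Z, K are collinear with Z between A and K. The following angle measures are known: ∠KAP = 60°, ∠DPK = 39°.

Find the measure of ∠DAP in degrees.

1. ∠KDP = 60°  [same arc PK]
2. ∠DKP = 81°  [△PDK]
3. ∠DAP = 99°  [cyclic PADK, opposite ∠A+∠K]

∠DAP = 99°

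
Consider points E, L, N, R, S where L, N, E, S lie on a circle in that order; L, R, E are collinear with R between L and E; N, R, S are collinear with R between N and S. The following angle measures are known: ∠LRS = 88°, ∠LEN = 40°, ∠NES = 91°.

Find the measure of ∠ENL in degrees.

∠ENL = 103°

1. ∠ERN = 88°  [vertical angles at R]
2. ∠ENS = 52°  [△NRE]
3. ∠ESN = 37°  [△NES]
4. ∠ELN = 37°  [same arc NE]
5. ∠ENL = 103°  [△LNE]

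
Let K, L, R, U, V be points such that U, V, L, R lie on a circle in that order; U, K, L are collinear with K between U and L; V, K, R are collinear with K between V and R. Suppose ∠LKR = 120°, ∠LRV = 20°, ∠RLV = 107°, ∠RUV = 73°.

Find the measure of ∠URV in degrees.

∠URV = 67°

1. ∠UKV = 120°  [vertical angles at K]
2. ∠LUV = 20°  [same arc VL]
3. ∠RVU = 40°  [△UKV]
4. ∠URV = 67°  [△UVR]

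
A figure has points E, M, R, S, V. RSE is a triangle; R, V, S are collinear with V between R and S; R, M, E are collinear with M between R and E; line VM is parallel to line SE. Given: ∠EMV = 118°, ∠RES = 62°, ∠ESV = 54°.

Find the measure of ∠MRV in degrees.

∠MRV = 64°

1. ∠ESR = 54°  [V on ray SR]
2. ∠ERS = 64°  [△RSE]
3. ∠MRV = 64°  [V on RS, M on RE]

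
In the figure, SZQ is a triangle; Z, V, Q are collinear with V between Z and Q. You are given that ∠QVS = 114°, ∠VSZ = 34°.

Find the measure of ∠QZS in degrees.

1. ∠SVZ = 66°  [linear pair at V on ZQ]
2. ∠SZV = 80°  [△SZV]
3. ∠QZS = 80°  [V on ray ZQ]

∠QZS = 80°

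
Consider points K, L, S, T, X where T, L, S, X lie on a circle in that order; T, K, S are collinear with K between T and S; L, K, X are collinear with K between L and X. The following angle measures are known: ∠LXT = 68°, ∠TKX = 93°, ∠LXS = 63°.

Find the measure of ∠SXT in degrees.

1. ∠STX = 19°  [△TKX]
2. ∠SKX = 87°  [linear pair at K on TS]
3. ∠TSX = 30°  [△SKX]
4. ∠SXT = 131°  [△TSX]

∠SXT = 131°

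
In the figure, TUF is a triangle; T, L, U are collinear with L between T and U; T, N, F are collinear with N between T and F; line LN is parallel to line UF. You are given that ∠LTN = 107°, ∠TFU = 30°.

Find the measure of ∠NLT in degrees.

1. ∠FTU = 107°  [L on TU, N on TF]
2. ∠FUT = 43°  [△TUF]
3. ∠NLT = 43°  [LN∥UF, corresponding at L]

∠NLT = 43°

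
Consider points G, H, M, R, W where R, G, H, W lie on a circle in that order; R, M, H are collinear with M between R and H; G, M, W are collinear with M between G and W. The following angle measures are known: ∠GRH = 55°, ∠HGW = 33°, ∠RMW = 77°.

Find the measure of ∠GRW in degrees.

∠GRW = 88°

1. ∠GWH = 55°  [same arc GH]
2. ∠GHW = 92°  [△GHW]
3. ∠GRW = 88°  [cyclic RGHW, opposite ∠R+∠H]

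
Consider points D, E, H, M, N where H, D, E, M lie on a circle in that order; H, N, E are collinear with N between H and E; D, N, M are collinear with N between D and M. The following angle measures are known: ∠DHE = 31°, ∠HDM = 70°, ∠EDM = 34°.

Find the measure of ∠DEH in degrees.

1. ∠DNH = 79°  [△HND]
2. ∠DNE = 101°  [linear pair at N on HE]
3. ∠DEH = 45°  [△DNE]

∠DEH = 45°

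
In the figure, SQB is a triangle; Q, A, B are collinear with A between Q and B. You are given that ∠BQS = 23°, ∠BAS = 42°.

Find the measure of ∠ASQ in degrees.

1. ∠AQS = 23°  [A on ray QB]
2. ∠QAS = 138°  [linear pair at A on QB]
3. ∠ASQ = 19°  [△SQA]

∠ASQ = 19°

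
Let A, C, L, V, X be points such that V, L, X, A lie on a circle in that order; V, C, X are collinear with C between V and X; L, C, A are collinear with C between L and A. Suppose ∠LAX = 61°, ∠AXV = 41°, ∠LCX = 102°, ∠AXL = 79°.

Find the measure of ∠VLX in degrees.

1. ∠LVX = 61°  [same arc LX]
2. ∠ALX = 40°  [△LXA]
3. ∠LXV = 38°  [△LCX]
4. ∠VLX = 81°  [△VLX]

∠VLX = 81°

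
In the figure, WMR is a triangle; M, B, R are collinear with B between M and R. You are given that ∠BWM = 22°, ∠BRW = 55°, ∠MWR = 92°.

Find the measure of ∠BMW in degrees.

∠BMW = 33°

1. ∠MRW = 55°  [B on ray RM]
2. ∠RMW = 33°  [△WMR]
3. ∠BMW = 33°  [B on ray MR]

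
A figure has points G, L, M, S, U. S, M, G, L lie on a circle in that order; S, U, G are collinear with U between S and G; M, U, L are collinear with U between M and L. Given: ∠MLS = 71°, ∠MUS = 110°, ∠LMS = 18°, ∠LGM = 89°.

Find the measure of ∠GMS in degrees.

∠GMS = 57°

1. ∠MGS = 71°  [same arc SM]
2. ∠GSM = 52°  [△SUM]
3. ∠GMS = 57°  [△SMG]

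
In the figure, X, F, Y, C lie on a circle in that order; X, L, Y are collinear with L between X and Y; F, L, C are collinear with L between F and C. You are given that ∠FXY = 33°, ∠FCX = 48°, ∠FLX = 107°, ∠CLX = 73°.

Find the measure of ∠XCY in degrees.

∠XCY = 81°

1. ∠FCY = 33°  [same arc FY]
2. ∠CXY = 59°  [△XLC]
3. ∠CLY = 107°  [vertical angles at L]
4. ∠CYX = 40°  [△YLC]
5. ∠XCY = 81°  [△XYC]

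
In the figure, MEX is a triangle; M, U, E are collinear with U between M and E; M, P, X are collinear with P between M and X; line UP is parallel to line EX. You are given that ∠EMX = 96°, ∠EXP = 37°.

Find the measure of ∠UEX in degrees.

1. ∠EXM = 37°  [P on ray XM]
2. ∠MEX = 47°  [△MEX]
3. ∠UEX = 47°  [U on ray EM]

∠UEX = 47°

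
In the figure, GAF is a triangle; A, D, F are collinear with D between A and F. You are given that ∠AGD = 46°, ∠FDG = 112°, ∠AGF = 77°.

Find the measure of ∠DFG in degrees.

∠DFG = 37°

1. ∠ADG = 68°  [linear pair at D on AF]
2. ∠DAG = 66°  [△GAD]
3. ∠FAG = 66°  [D on ray AF]
4. ∠AFG = 37°  [△GAF]
5. ∠DFG = 37°  [D on ray FA]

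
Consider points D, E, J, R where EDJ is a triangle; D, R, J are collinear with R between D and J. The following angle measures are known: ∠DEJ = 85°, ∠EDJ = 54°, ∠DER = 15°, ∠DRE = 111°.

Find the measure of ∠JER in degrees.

∠JER = 70°

1. ∠DJE = 41°  [△EDJ]
2. ∠ERJ = 69°  [linear pair at R on DJ]
3. ∠EJR = 41°  [R on ray JD]
4. ∠JER = 70°  [△ERJ]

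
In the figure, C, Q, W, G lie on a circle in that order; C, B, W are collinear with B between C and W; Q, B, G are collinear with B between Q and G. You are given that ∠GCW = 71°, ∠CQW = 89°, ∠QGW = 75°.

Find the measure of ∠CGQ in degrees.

∠CGQ = 16°

1. ∠QCW = 75°  [same arc QW]
2. ∠CWQ = 16°  [△CQW]
3. ∠CGQ = 16°  [same arc CQ]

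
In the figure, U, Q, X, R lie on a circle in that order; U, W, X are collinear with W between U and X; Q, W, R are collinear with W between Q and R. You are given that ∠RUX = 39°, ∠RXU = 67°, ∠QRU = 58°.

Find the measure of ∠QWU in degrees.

∠QWU = 97°

1. ∠RQX = 39°  [same arc XR]
2. ∠QXU = 58°  [same arc UQ]
3. ∠QWX = 83°  [△QWX]
4. ∠QWU = 97°  [linear pair at W on UX]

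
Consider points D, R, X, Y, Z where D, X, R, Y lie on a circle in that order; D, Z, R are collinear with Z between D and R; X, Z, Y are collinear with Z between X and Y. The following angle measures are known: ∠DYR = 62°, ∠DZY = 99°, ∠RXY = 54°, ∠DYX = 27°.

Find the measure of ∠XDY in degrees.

∠XDY = 89°

1. ∠DXR = 118°  [cyclic DXRY, opposite ∠X+∠Y]
2. ∠RZX = 99°  [vertical angles at Z]
3. ∠DRX = 27°  [△XZR]
4. ∠RDX = 35°  [△DXR]
5. ∠DZX = 81°  [linear pair at Z on DR]
6. ∠DXY = 64°  [△DZX]
7. ∠XDY = 89°  [△DXY]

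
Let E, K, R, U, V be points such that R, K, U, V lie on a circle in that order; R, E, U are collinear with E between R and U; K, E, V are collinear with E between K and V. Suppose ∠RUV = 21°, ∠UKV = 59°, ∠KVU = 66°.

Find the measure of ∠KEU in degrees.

1. ∠RKV = 21°  [same arc RV]
2. ∠KRU = 66°  [same arc KU]
3. ∠KER = 93°  [△REK]
4. ∠KEU = 87°  [linear pair at E on RU]

∠KEU = 87°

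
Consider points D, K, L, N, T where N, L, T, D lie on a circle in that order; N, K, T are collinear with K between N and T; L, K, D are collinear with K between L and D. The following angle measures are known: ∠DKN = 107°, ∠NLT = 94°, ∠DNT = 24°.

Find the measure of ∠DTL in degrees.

1. ∠DKT = 73°  [linear pair at K on NT]
2. ∠NDT = 86°  [cyclic NLTD, opposite ∠L+∠D]
3. ∠DLT = 24°  [same arc TD]
4. ∠DTN = 70°  [△NTD]
5. ∠LDT = 37°  [△TKD]
6. ∠DTL = 119°  [△LTD]

∠DTL = 119°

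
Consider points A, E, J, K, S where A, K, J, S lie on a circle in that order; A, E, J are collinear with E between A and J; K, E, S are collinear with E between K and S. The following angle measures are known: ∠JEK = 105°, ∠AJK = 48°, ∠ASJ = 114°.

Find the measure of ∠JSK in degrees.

1. ∠AKJ = 66°  [cyclic AKJS, opposite ∠K+∠S]
2. ∠JAK = 66°  [△AKJ]
3. ∠JSK = 66°  [same arc KJ]

∠JSK = 66°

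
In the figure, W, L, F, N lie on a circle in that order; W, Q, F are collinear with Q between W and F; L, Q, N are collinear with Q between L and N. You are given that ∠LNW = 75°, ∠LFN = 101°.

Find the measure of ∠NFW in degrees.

∠NFW = 26°

1. ∠LWN = 79°  [cyclic WLFN, opposite ∠W+∠F]
2. ∠NLW = 26°  [△WLN]
3. ∠NFW = 26°  [same arc WN]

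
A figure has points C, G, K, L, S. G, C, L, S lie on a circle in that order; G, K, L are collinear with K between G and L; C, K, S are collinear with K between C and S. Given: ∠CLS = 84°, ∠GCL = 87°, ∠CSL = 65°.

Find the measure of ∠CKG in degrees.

∠CKG = 59°

1. ∠LCS = 31°  [△CLS]
2. ∠GSL = 93°  [cyclic GCLS, opposite ∠C+∠S]
3. ∠CGL = 65°  [same arc CL]
4. ∠LGS = 31°  [same arc LS]
5. ∠GLS = 56°  [△GLS]
6. ∠GCS = 56°  [same arc GS]
7. ∠CKG = 59°  [△GKC]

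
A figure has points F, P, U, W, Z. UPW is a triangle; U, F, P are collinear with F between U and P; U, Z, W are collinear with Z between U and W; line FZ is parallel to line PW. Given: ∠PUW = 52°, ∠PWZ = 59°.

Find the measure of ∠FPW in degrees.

∠FPW = 69°

1. ∠PWU = 59°  [Z on ray WU]
2. ∠UPW = 69°  [△UPW]
3. ∠FPW = 69°  [F on ray PU]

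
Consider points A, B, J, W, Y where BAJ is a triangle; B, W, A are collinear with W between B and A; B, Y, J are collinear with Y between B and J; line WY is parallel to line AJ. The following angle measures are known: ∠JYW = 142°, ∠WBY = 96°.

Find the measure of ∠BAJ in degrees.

∠BAJ = 46°

1. ∠BYW = 38°  [linear pair at Y on BJ]
2. ∠BWY = 46°  [△BWY]
3. ∠BAJ = 46°  [WY∥AJ, corresponding at W]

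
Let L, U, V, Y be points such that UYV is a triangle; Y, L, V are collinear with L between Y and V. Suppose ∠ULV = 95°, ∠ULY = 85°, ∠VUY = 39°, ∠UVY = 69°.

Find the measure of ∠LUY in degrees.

1. ∠UYV = 72°  [△UYV]
2. ∠LYU = 72°  [L on ray YV]
3. ∠LUY = 23°  [△UYL]

∠LUY = 23°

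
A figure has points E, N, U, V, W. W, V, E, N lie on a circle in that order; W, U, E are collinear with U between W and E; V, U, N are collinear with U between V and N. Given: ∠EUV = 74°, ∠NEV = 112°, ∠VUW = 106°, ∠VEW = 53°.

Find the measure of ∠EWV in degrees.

∠EWV = 15°

1. ∠EVN = 53°  [△VUE]
2. ∠ENV = 15°  [△VEN]
3. ∠EWV = 15°  [same arc VE]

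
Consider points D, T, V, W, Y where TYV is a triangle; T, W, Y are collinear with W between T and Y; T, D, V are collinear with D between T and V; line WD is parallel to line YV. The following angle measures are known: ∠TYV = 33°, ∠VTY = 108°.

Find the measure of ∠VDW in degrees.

∠VDW = 141°

1. ∠TVY = 39°  [△TYV]
2. ∠TDW = 39°  [WD∥YV, corresponding at D]
3. ∠VDW = 141°  [linear pair at D on TV]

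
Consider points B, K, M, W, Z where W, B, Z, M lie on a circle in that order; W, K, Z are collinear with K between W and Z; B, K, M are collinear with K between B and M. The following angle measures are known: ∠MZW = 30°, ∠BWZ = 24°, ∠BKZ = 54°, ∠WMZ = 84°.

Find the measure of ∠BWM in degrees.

1. ∠MBW = 30°  [same arc WM]
2. ∠MWZ = 66°  [△WZM]
3. ∠MKW = 54°  [vertical angles at K]
4. ∠BMW = 60°  [△WKM]
5. ∠BWM = 90°  [△WBM]

∠BWM = 90°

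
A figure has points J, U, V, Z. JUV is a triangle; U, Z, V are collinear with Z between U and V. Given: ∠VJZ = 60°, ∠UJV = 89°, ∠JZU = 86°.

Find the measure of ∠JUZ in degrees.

∠JUZ = 65°

1. ∠JZV = 94°  [linear pair at Z on UV]
2. ∠JVZ = 26°  [△JZV]
3. ∠JVU = 26°  [Z on ray VU]
4. ∠JUV = 65°  [△JUV]
5. ∠JUZ = 65°  [Z on ray UV]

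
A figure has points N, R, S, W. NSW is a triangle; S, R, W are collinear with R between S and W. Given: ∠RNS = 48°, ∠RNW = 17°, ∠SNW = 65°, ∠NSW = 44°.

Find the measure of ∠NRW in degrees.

∠NRW = 92°

1. ∠NWS = 71°  [△NSW]
2. ∠NWR = 71°  [R on ray WS]
3. ∠NRW = 92°  [△NRW]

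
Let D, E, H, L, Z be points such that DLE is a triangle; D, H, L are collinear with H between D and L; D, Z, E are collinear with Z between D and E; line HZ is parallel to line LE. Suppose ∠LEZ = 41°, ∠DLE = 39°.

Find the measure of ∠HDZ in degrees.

∠HDZ = 100°

1. ∠DEL = 41°  [Z on ray ED]
2. ∠EDL = 100°  [△DLE]
3. ∠HDZ = 100°  [H on DL, Z on DE]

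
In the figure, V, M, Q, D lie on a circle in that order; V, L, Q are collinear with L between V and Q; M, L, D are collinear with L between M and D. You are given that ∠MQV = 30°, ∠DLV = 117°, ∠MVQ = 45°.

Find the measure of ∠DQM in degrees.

1. ∠MLQ = 117°  [vertical angles at L]
2. ∠MDQ = 45°  [same arc MQ]
3. ∠DMQ = 33°  [△MLQ]
4. ∠DQM = 102°  [△MQD]

∠DQM = 102°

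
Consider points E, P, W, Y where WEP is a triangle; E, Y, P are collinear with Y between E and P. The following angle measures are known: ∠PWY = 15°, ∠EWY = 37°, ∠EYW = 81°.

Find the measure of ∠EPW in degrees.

1. ∠PYW = 99°  [linear pair at Y on EP]
2. ∠WPY = 66°  [△WYP]
3. ∠EPW = 66°  [Y on ray PE]

∠EPW = 66°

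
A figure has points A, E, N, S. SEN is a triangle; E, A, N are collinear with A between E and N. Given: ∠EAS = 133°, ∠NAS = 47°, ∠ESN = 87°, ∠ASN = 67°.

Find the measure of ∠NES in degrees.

∠NES = 27°

1. ∠ANS = 66°  [△SAN]
2. ∠ENS = 66°  [A on ray NE]
3. ∠NES = 27°  [△SEN]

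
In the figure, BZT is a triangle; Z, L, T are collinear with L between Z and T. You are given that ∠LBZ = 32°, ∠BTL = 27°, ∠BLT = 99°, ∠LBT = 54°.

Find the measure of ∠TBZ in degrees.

1. ∠BTZ = 27°  [L on ray TZ]
2. ∠BLZ = 81°  [linear pair at L on ZT]
3. ∠BZL = 67°  [△BZL]
4. ∠BZT = 67°  [L on ray ZT]
5. ∠TBZ = 86°  [△BZT]

∠TBZ = 86°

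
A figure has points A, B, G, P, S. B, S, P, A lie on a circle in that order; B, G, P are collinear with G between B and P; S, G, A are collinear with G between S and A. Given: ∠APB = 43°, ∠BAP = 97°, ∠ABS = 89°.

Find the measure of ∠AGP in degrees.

1. ∠ASB = 43°  [same arc BA]
2. ∠ABP = 40°  [△BPA]
3. ∠BAS = 48°  [△BSA]
4. ∠AGB = 92°  [△BGA]
5. ∠AGP = 88°  [linear pair at G on BP]

∠AGP = 88°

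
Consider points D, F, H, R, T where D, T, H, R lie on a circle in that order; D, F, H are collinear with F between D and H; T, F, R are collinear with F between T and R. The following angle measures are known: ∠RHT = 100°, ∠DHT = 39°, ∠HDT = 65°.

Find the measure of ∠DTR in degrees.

∠DTR = 61°

1. ∠RDT = 80°  [cyclic DTHR, opposite ∠D+∠H]
2. ∠DRT = 39°  [same arc DT]
3. ∠DTR = 61°  [△DTR]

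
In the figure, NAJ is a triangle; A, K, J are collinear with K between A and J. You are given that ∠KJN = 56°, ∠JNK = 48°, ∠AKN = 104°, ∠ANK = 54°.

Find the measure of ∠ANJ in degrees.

1. ∠AJN = 56°  [K on ray JA]
2. ∠KAN = 22°  [△NAK]
3. ∠JAN = 22°  [K on ray AJ]
4. ∠ANJ = 102°  [△NAJ]

∠ANJ = 102°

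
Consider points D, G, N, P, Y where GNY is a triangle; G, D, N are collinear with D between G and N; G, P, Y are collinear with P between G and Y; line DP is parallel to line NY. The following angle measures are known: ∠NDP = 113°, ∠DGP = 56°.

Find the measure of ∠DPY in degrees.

1. ∠GDP = 67°  [linear pair at D on GN]
2. ∠DPG = 57°  [△GDP]
3. ∠DPY = 123°  [linear pair at P on GY]

∠DPY = 123°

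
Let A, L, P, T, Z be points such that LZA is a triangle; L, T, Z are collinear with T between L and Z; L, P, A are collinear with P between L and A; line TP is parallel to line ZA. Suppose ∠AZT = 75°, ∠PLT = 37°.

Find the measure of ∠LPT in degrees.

∠LPT = 68°

1. ∠AZL = 75°  [T on ray ZL]
2. ∠ALZ = 37°  [T on LZ, P on LA]
3. ∠LAZ = 68°  [△LZA]
4. ∠LPT = 68°  [TP∥ZA, corresponding at P]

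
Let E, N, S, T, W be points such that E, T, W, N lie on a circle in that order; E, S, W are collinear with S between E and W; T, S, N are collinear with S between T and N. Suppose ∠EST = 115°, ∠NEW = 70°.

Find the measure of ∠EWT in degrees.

∠EWT = 45°

1. ∠TSW = 65°  [linear pair at S on EW]
2. ∠NTW = 70°  [same arc WN]
3. ∠EWT = 45°  [△TSW]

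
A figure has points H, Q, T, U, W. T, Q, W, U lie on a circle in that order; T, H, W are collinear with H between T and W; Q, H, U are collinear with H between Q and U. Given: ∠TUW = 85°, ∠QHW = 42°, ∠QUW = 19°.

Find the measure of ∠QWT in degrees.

∠QWT = 66°

1. ∠TQW = 95°  [cyclic TQWU, opposite ∠Q+∠U]
2. ∠QTW = 19°  [same arc QW]
3. ∠QWT = 66°  [△TQW]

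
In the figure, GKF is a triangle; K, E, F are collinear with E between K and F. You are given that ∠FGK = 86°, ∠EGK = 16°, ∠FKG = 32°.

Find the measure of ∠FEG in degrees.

∠FEG = 48°

1. ∠EKG = 32°  [E on ray KF]
2. ∠GEK = 132°  [△GKE]
3. ∠FEG = 48°  [linear pair at E on KF]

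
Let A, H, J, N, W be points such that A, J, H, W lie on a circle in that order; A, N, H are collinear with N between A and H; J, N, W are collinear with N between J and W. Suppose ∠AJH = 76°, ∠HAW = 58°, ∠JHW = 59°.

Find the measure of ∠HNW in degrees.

1. ∠AWH = 104°  [cyclic AJHW, opposite ∠J+∠W]
2. ∠HJW = 58°  [same arc HW]
3. ∠AHW = 18°  [△AHW]
4. ∠HWJ = 63°  [△JHW]
5. ∠HNW = 99°  [△HNW]

∠HNW = 99°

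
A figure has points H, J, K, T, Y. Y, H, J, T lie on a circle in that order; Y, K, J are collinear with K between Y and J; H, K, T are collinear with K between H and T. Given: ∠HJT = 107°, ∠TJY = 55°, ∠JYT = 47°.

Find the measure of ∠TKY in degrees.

1. ∠HYT = 73°  [cyclic YHJT, opposite ∠Y+∠J]
2. ∠THY = 55°  [same arc YT]
3. ∠HTY = 52°  [△YHT]
4. ∠TKY = 81°  [△YKT]

∠TKY = 81°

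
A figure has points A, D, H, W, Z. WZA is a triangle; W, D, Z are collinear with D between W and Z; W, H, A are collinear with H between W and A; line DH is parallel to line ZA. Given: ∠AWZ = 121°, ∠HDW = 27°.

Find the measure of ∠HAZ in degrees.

1. ∠DWH = 121°  [D on WZ, H on WA]
2. ∠DHW = 32°  [△WDH]
3. ∠AHD = 148°  [linear pair at H on WA]
4. ∠HAZ = 32°  [DH∥ZA, co-interior at A–H]

∠HAZ = 32°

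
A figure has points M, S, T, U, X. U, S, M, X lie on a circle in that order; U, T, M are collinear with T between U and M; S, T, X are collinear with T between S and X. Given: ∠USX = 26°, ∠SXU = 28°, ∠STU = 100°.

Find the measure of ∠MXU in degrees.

1. ∠MUS = 54°  [△UTS]
2. ∠SMU = 28°  [same arc US]
3. ∠MSU = 98°  [△USM]
4. ∠MXU = 82°  [cyclic USMX, opposite ∠S+∠X]

∠MXU = 82°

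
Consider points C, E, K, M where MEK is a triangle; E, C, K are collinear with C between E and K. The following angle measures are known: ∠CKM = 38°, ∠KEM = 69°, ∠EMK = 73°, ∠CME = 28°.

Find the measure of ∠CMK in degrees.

∠CMK = 45°

1. ∠CEM = 69°  [C on ray EK]
2. ∠ECM = 83°  [△MEC]
3. ∠KCM = 97°  [linear pair at C on EK]
4. ∠CMK = 45°  [△MCK]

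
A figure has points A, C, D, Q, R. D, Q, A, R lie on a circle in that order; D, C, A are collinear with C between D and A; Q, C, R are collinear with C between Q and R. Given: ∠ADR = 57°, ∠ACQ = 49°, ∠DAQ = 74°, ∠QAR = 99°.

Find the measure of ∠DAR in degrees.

1. ∠AQR = 57°  [same arc AR]
2. ∠DCR = 49°  [vertical angles at C]
3. ∠ARQ = 24°  [△QAR]
4. ∠ACR = 131°  [linear pair at C on DA]
5. ∠DAR = 25°  [△ACR]

∠DAR = 25°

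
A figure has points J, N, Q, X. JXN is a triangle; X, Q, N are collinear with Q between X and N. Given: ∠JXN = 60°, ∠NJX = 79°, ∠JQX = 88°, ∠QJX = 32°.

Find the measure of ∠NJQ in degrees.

∠NJQ = 47°

1. ∠JNX = 41°  [△JXN]
2. ∠JQN = 92°  [linear pair at Q on XN]
3. ∠JNQ = 41°  [Q on ray NX]
4. ∠NJQ = 47°  [△JQN]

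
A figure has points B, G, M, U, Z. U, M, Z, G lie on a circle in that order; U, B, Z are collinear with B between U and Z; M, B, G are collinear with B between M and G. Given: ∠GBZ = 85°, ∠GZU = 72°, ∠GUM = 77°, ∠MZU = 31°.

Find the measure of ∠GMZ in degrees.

∠GMZ = 54°

1. ∠MGZ = 23°  [△ZBG]
2. ∠GZM = 103°  [cyclic UMZG, opposite ∠U+∠Z]
3. ∠GMZ = 54°  [△MZG]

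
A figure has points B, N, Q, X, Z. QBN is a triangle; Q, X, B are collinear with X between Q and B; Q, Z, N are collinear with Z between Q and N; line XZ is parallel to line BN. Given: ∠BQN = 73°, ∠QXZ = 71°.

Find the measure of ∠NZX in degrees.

1. ∠XQZ = 73°  [X on QB, Z on QN]
2. ∠QZX = 36°  [△QXZ]
3. ∠NZX = 144°  [linear pair at Z on QN]

∠NZX = 144°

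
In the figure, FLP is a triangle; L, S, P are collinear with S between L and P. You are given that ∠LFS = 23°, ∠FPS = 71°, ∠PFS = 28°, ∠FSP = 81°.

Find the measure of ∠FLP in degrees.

1. ∠FSL = 99°  [linear pair at S on LP]
2. ∠FLS = 58°  [△FLS]
3. ∠FLP = 58°  [S on ray LP]

∠FLP = 58°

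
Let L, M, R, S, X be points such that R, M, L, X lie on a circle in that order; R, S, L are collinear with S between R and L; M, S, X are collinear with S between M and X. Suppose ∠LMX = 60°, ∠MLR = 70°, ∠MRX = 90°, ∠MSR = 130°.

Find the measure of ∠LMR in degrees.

1. ∠MXR = 70°  [same arc RM]
2. ∠RMX = 20°  [△RMX]
3. ∠LRM = 30°  [△RSM]
4. ∠LMR = 80°  [△RML]

∠LMR = 80°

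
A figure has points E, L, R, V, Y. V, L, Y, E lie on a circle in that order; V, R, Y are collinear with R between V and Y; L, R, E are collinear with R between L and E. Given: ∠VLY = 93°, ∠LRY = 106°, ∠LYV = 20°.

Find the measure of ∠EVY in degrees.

1. ∠ERV = 106°  [vertical angles at R]
2. ∠LEV = 20°  [same arc VL]
3. ∠EVY = 54°  [△VRE]

∠EVY = 54°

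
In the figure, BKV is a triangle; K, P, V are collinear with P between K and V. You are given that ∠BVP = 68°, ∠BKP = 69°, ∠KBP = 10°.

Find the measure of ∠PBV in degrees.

1. ∠BPK = 101°  [△BKP]
2. ∠BPV = 79°  [linear pair at P on KV]
3. ∠PBV = 33°  [△BPV]

∠PBV = 33°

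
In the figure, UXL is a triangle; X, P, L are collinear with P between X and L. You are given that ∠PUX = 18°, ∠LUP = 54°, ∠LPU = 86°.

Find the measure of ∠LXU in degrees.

1. ∠UPX = 94°  [linear pair at P on XL]
2. ∠PXU = 68°  [△UXP]
3. ∠LXU = 68°  [P on ray XL]

∠LXU = 68°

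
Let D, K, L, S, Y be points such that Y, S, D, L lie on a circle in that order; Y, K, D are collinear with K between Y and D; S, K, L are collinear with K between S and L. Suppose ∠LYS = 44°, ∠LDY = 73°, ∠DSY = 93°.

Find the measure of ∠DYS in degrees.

∠DYS = 24°

1. ∠LSY = 73°  [same arc YL]
2. ∠SLY = 63°  [△YSL]
3. ∠SDY = 63°  [same arc YS]
4. ∠DYS = 24°  [△YSD]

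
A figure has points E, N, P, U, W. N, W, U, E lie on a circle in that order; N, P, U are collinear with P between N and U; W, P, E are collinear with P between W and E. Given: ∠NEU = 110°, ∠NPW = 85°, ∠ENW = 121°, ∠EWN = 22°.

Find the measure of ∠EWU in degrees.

∠EWU = 48°

1. ∠NWU = 70°  [cyclic NWUE, opposite ∠W+∠E]
2. ∠UPW = 95°  [linear pair at P on NU]
3. ∠UNW = 73°  [△NPW]
4. ∠NUW = 37°  [△NWU]
5. ∠EWU = 48°  [△WPU]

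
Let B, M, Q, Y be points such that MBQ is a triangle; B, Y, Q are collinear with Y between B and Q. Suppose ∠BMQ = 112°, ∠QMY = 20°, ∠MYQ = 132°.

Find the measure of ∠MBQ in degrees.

∠MBQ = 40°

1. ∠MQY = 28°  [△MYQ]
2. ∠BQM = 28°  [Y on ray QB]
3. ∠MBQ = 40°  [△MBQ]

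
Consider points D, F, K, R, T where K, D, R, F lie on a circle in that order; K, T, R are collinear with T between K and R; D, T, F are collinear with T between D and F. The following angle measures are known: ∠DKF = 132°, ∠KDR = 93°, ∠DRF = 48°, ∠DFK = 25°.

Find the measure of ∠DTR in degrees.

1. ∠FDK = 23°  [△KDF]
2. ∠KFR = 87°  [cyclic KDRF, opposite ∠D+∠F]
3. ∠DRK = 25°  [same arc KD]
4. ∠FRK = 23°  [same arc KF]
5. ∠FKR = 70°  [△KRF]
6. ∠FDR = 70°  [same arc RF]
7. ∠DTR = 85°  [△DTR]

∠DTR = 85°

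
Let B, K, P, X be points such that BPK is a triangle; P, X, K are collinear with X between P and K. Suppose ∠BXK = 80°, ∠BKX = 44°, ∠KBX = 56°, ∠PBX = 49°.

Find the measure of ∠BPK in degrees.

1. ∠BXP = 100°  [linear pair at X on PK]
2. ∠BPX = 31°  [△BPX]
3. ∠BPK = 31°  [X on ray PK]

∠BPK = 31°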